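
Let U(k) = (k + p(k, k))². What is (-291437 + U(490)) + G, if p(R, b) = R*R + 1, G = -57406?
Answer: 57883680438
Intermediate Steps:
p(R, b) = 1 + R² (p(R, b) = R² + 1 = 1 + R²)
U(k) = (1 + k + k²)² (U(k) = (k + (1 + k²))² = (1 + k + k²)²)
(-291437 + U(490)) + G = (-291437 + (1 + 490 + 490²)²) - 57406 = (-291437 + (1 + 490 + 240100)²) - 57406 = (-291437 + 240591²) - 57406 = (-291437 + 57884029281) - 57406 = 57883737844 - 57406 = 57883680438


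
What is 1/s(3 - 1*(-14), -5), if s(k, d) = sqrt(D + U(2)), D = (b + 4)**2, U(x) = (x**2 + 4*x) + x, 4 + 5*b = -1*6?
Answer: sqrt(2)/6 ≈ 0.23570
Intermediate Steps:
b = -2 (b = -4/5 + (-1*6)/5 = -4/5 + (1/5)*(-6) = -4/5 - 6/5 = -2)
U(x) = x**2 + 5*x
D = 4 (D = (-2 + 4)**2 = 2**2 = 4)
s(k, d) = 3*sqrt(2) (s(k, d) = sqrt(4 + 2*(5 + 2)) = sqrt(4 + 2*7) = sqrt(4 + 14) = sqrt(18) = 3*sqrt(2))
1/s(3 - 1*(-14), -5) = 1/(3*sqrt(2)) = sqrt(2)/6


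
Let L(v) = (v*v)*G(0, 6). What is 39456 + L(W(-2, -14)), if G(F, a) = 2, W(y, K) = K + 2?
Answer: 39744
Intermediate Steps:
W(y, K) = 2 + K
L(v) = 2*v² (L(v) = (v*v)*2 = v²*2 = 2*v²)
39456 + L(W(-2, -14)) = 39456 + 2*(2 - 14)² = 39456 + 2*(-12)² = 39456 + 2*144 = 39456 + 288 = 39744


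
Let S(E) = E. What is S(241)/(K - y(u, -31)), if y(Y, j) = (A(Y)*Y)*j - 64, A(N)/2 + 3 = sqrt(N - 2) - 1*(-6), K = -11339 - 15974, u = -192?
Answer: -163157/338224725 + 30848*I*sqrt(194)/338224725 ≈ -0.00048239 + 0.0012703*I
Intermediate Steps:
K = -27313
A(N) = 6 + 2*sqrt(-2 + N) (A(N) = -6 + 2*(sqrt(N - 2) - 1*(-6)) = -6 + 2*(sqrt(-2 + N) + 6) = -6 + 2*(6 + sqrt(-2 + N)) = -6 + (12 + 2*sqrt(-2 + N)) = 6 + 2*sqrt(-2 + N))
y(Y, j) = -64 + Y*j*(6 + 2*sqrt(-2 + Y)) (y(Y, j) = ((6 + 2*sqrt(-2 + Y))*Y)*j - 64 = (Y*(6 + 2*sqrt(-2 + Y)))*j - 64 = Y*j*(6 + 2*sqrt(-2 + Y)) - 64 = -64 + Y*j*(6 + 2*sqrt(-2 + Y)))
S(241)/(K - y(u, -31)) = 241/(-27313 - (-64 + 2*(-192)*(-31)*(3 + sqrt(-2 - 192)))) = 241/(-27313 - (-64 + 2*(-192)*(-31)*(3 + sqrt(-194)))) = 241/(-27313 - (-64 + 2*(-192)*(-31)*(3 + I*sqrt(194)))) = 241/(-27313 - (-64 + (35712 + 11904*I*sqrt(194)))) = 241/(-27313 - (35648 + 11904*I*sqrt(194))) = 241/(-27313 + (-35648 - 11904*I*sqrt(194))) = 241/(-62961 - 11904*I*sqrt(194))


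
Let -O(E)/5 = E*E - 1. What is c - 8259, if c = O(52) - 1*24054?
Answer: -45828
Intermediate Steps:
O(E) = 5 - 5*E² (O(E) = -5*(E*E - 1) = -5*(E² - 1) = -5*(-1 + E²) = 5 - 5*E²)
c = -37569 (c = (5 - 5*52²) - 1*24054 = (5 - 5*2704) - 24054 = (5 - 13520) - 24054 = -13515 - 24054 = -37569)
c - 8259 = -37569 - 8259 = -45828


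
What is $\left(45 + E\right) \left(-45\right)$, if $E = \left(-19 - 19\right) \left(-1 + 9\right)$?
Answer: $11655$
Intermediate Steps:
$E = -304$ ($E = \left(-38\right) 8 = -304$)
$\left(45 + E\right) \left(-45\right) = \left(45 - 304\right) \left(-45\right) = \left(-259\right) \left(-45\right) = 11655$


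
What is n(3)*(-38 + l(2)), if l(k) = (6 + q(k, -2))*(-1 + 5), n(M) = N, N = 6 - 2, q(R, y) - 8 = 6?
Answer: 168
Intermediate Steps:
q(R, y) = 14 (q(R, y) = 8 + 6 = 14)
N = 4
n(M) = 4
l(k) = 80 (l(k) = (6 + 14)*(-1 + 5) = 20*4 = 80)
n(3)*(-38 + l(2)) = 4*(-38 + 80) = 4*42 = 168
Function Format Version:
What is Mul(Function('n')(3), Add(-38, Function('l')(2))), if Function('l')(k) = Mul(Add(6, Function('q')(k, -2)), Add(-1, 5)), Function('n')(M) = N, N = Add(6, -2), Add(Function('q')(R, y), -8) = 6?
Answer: 168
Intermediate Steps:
Function('q')(R, y) = 14 (Function('q')(R, y) = Add(8, 6) = 14)
N = 4
Function('n')(M) = 4
Function('l')(k) = 80 (Function('l')(k) = Mul(Add(6, 14), Add(-1, 5)) = Mul(20, 4) = 80)
Mul(Function('n')(3), Add(-38, Function('l')(2))) = Mul(4, Add(-38, 80)) = Mul(4, 42) = 168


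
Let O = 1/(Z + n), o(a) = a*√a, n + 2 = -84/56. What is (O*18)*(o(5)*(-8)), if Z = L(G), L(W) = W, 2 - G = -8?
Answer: -1440*√5/13 ≈ -247.69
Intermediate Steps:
G = 10 (G = 2 - 1*(-8) = 2 + 8 = 10)
n = -7/2 (n = -2 - 84/56 = -2 - 84*1/56 = -2 - 3/2 = -7/2 ≈ -3.5000)
o(a) = a^(3/2)
Z = 10
O = 2/13 (O = 1/(10 - 7/2) = 1/(13/2) = 2/13 ≈ 0.15385)
(O*18)*(o(5)*(-8)) = ((2/13)*18)*(5^(3/2)*(-8)) = 36*((5*√5)*(-8))/13 = 36*(-40*√5)/13 = -1440*√5/13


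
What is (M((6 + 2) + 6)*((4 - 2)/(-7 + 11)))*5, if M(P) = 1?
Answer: 5/2 ≈ 2.5000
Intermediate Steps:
(M((6 + 2) + 6)*((4 - 2)/(-7 + 11)))*5 = (1*((4 - 2)/(-7 + 11)))*5 = (1*(2/4))*5 = (1*(2*(¼)))*5 = (1*(½))*5 = (½)*5 = 5/2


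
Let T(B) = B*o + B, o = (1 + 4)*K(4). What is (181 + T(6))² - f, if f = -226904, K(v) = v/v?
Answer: 273993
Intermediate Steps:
K(v) = 1
o = 5 (o = (1 + 4)*1 = 5*1 = 5)
T(B) = 6*B (T(B) = B*5 + B = 5*B + B = 6*B)
(181 + T(6))² - f = (181 + 6*6)² - 1*(-226904) = (181 + 36)² + 226904 = 217² + 226904 = 47089 + 226904 = 273993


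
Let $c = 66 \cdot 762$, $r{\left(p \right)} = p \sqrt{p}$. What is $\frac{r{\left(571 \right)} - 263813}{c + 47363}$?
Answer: $- \frac{263813}{97655} + \frac{571 \sqrt{571}}{97655} \approx -2.5618$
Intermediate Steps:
$r{\left(p \right)} = p^{\frac{3}{2}}$
$c = 50292$
$\frac{r{\left(571 \right)} - 263813}{c + 47363} = \frac{571^{\frac{3}{2}} - 263813}{50292 + 47363} = \frac{571 \sqrt{571} - 263813}{97655} = \left(-263813 + 571 \sqrt{571}\right) \frac{1}{97655} = - \frac{263813}{97655} + \frac{571 \sqrt{571}}{97655}$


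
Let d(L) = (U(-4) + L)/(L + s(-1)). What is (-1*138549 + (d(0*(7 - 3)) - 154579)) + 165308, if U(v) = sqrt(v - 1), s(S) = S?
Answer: -127820 - I*sqrt(5) ≈ -1.2782e+5 - 2.2361*I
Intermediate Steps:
U(v) = sqrt(-1 + v)
d(L) = (L + I*sqrt(5))/(-1 + L) (d(L) = (sqrt(-1 - 4) + L)/(L - 1) = (sqrt(-5) + L)/(-1 + L) = (I*sqrt(5) + L)/(-1 + L) = (L + I*sqrt(5))/(-1 + L))
(-1*138549 + (d(0*(7 - 3)) - 154579)) + 165308 = (-1*138549 + ((0*(7 - 3) + I*sqrt(5))/(-1 + 0*(7 - 3)) - 154579)) + 165308 = (-138549 + ((0*4 + I*sqrt(5))/(-1 + 0*4) - 154579)) + 165308 = (-138549 + ((0 + I*sqrt(5))/(-1 + 0) - 154579)) + 165308 = (-138549 + ((I*sqrt(5))/(-1) - 154579)) + 165308 = (-138549 + (-I*sqrt(5) - 154579)) + 165308 = (-138549 + (-154579 - I*sqrt(5))) + 165308 = (-293128 - I*sqrt(5)) + 165308 = -127820 - I*sqrt(5)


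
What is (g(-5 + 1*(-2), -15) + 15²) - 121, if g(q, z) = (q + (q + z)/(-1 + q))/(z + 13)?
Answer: 849/8 ≈ 106.13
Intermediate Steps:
g(q, z) = (q + (q + z)/(-1 + q))/(13 + z)
(g(-5 + 1*(-2), -15) + 15²) - 121 = ((-15 + (-5 + 1*(-2))²)/(-13 - 1*(-15) + 13*(-5 + 1*(-2)) + (-5 + 1*(-2))*(-15)) + 15²) - 121 = ((-15 + (-5 - 2)²)/(-13 + 15 + 13*(-5 - 2) + (-5 - 2)*(-15)) + 225) - 121 = ((-15 + (-7)²)/(-13 + 15 + 13*(-7) - 7*(-15)) + 225) - 121 = ((-15 + 49)/(-13 + 15 - 91 + 105) + 225) - 121 = (34/16 + 225) - 121 = ((1/16)*34 + 225) - 121 = (17/8 + 225) - 121 = 1817/8 - 121 = 849/8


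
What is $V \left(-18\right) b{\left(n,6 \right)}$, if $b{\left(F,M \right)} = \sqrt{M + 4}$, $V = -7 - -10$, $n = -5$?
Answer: $- 54 \sqrt{10} \approx -170.76$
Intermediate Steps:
$V = 3$ ($V = -7 + 10 = 3$)
$b{\left(F,M \right)} = \sqrt{4 + M}$
$V \left(-18\right) b{\left(n,6 \right)} = 3 \left(-18\right) \sqrt{4 + 6} = - 54 \sqrt{10}$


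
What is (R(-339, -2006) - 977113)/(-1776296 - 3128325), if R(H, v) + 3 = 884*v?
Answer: 2750420/4904621 ≈ 0.56078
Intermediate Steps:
R(H, v) = -3 + 884*v
(R(-339, -2006) - 977113)/(-1776296 - 3128325) = ((-3 + 884*(-2006)) - 977113)/(-1776296 - 3128325) = ((-3 - 1773304) - 977113)/(-4904621) = (-1773307 - 977113)*(-1/4904621) = -2750420*(-1/4904621) = 2750420/4904621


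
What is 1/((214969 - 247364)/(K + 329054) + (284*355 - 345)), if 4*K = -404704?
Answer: 227878/22896009655 ≈ 9.9527e-6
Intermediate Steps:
K = -101176 (K = (¼)*(-404704) = -101176)
1/((214969 - 247364)/(K + 329054) + (284*355 - 345)) = 1/((214969 - 247364)/(-101176 + 329054) + (284*355 - 345)) = 1/(-32395/227878 + (100820 - 345)) = 1/(-32395*1/227878 + 100475) = 1/(-32395/227878 + 100475) = 1/(22896009655/227878) = 227878/22896009655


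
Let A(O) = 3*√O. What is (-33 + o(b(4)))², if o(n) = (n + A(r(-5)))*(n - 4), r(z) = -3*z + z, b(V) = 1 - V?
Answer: 4554 + 504*√10 ≈ 6147.8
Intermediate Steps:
r(z) = -2*z
o(n) = (-4 + n)*(n + 3*√10) (o(n) = (n + 3*√(-2*(-5)))*(n - 4) = (n + 3*√10)*(-4 + n) = (-4 + n)*(n + 3*√10))
(-33 + o(b(4)))² = (-33 + ((1 - 1*4)² - 12*√10 - 4*(1 - 1*4) + 3*(1 - 1*4)*√10))² = (-33 + ((1 - 4)² - 12*√10 - 4*(1 - 4) + 3*(1 - 4)*√10))² = (-33 + ((-3)² - 12*√10 - 4*(-3) + 3*(-3)*√10))² = (-33 + (9 - 12*√10 + 12 - 9*√10))² = (-33 + (21 - 21*√10))² = (-12 - 21*√10)²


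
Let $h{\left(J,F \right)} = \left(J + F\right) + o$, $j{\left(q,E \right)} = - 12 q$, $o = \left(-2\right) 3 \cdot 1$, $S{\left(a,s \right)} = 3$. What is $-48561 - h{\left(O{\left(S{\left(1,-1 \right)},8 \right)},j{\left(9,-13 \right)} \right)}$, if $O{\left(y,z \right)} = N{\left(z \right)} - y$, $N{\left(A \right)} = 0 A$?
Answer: $-48444$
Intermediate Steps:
$N{\left(A \right)} = 0$
$o = -6$ ($o = \left(-6\right) 1 = -6$)
$O{\left(y,z \right)} = - y$ ($O{\left(y,z \right)} = 0 - y = - y$)
$h{\left(J,F \right)} = -6 + F + J$ ($h{\left(J,F \right)} = \left(J + F\right) - 6 = \left(F + J\right) - 6 = -6 + F + J$)
$-48561 - h{\left(O{\left(S{\left(1,-1 \right)},8 \right)},j{\left(9,-13 \right)} \right)} = -48561 - \left(-6 - 108 - 3\right) = -48561 - -117 = -48561 + 117 = -48444$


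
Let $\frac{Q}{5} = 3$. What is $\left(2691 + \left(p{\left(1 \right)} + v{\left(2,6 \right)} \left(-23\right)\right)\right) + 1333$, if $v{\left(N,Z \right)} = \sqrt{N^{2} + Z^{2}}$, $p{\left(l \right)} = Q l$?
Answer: $4039 - 46 \sqrt{10} \approx 3893.5$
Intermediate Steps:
$Q = 15$ ($Q = 5 \cdot 3 = 15$)
$p{\left(l \right)} = 15 l$
$\left(2691 + \left(p{\left(1 \right)} + v{\left(2,6 \right)} \left(-23\right)\right)\right) + 1333 = \left(2691 + \left(15 \cdot 1 + \sqrt{2^{2} + 6^{2}} \left(-23\right)\right)\right) + 1333 = \left(2691 + \left(15 + \sqrt{4 + 36} \left(-23\right)\right)\right) + 1333 = \left(2691 + \left(15 + \sqrt{40} \left(-23\right)\right)\right) + 1333 = \left(2691 + \left(15 + 2 \sqrt{10} \left(-23\right)\right)\right) + 1333 = \left(2691 + \left(15 - 46 \sqrt{10}\right)\right) + 1333 = \left(2706 - 46 \sqrt{10}\right) + 1333 = 4039 - 46 \sqrt{10}$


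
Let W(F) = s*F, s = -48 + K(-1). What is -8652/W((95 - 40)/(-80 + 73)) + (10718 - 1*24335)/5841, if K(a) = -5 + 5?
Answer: -328033/12980 ≈ -25.272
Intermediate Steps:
K(a) = 0
s = -48 (s = -48 + 0 = -48)
W(F) = -48*F
-8652/W((95 - 40)/(-80 + 73)) + (10718 - 1*24335)/5841 = -8652*(-(-80 + 73)/(48*(95 - 40))) + (10718 - 1*24335)/5841 = -8652/((-2640/(-7))) + (10718 - 24335)*(1/5841) = -8652/((-2640*(-1)/7)) - 13617*1/5841 = -8652/((-48*(-55/7))) - 1513/649 = -8652/2640/7 - 1513/649 = -8652*7/2640 - 1513/649 = -5047/220 - 1513/649 = -328033/12980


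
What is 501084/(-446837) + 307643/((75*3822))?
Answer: -881350487/18297975150 ≈ -0.048167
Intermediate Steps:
501084/(-446837) + 307643/((75*3822)) = 501084*(-1/446837) + 307643/286650 = -501084/446837 + 307643*(1/286650) = -501084/446837 + 43949/40950 = -881350487/18297975150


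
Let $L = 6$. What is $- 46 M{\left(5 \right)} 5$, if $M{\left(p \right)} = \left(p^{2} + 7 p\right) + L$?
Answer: $-15180$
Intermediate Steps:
$M{\left(p \right)} = 6 + p^{2} + 7 p$ ($M{\left(p \right)} = \left(p^{2} + 7 p\right) + 6 = 6 + p^{2} + 7 p$)
$- 46 M{\left(5 \right)} 5 = - 46 \left(6 + 5^{2} + 7 \cdot 5\right) 5 = - 46 \left(6 + 25 + 35\right) 5 = \left(-46\right) 66 \cdot 5 = \left(-3036\right) 5 = -15180$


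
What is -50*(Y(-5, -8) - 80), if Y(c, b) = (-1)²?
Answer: 3950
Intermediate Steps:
Y(c, b) = 1
-50*(Y(-5, -8) - 80) = -50*(1 - 80) = -50*(-79) = 3950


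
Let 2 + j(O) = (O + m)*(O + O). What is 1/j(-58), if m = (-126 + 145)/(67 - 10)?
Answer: 3/20062 ≈ 0.00014954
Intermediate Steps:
m = 1/3 (m = 19/57 = 19*(1/57) = 1/3 ≈ 0.33333)
j(O) = -2 + 2*O*(1/3 + O) (j(O) = -2 + (O + 1/3)*(O + O) = -2 + (1/3 + O)*(2*O) = -2 + 2*O*(1/3 + O))
1/j(-58) = 1/(-2 + 2*(-58)**2 + (2/3)*(-58)) = 1/(-2 + 2*3364 - 116/3) = 1/(-2 + 6728 - 116/3) = 1/(20062/3) = 3/20062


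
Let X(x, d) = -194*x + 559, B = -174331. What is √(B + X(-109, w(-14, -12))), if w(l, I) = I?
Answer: 67*I*√34 ≈ 390.67*I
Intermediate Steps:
X(x, d) = 559 - 194*x
√(B + X(-109, w(-14, -12))) = √(-174331 + (559 - 194*(-109))) = √(-174331 + (559 + 21146)) = √(-174331 + 21705) = √(-152626) = 67*I*√34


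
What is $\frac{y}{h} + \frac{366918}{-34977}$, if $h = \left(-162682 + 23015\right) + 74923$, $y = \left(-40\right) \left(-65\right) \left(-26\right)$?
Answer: $- \frac{891303908}{94356287} \approx -9.4462$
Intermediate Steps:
$y = -67600$ ($y = 2600 \left(-26\right) = -67600$)
$h = -64744$ ($h = -139667 + 74923 = -64744$)
$\frac{y}{h} + \frac{366918}{-34977} = - \frac{67600}{-64744} + \frac{366918}{-34977} = \left(-67600\right) \left(- \frac{1}{64744}\right) + 366918 \left(- \frac{1}{34977}\right) = \frac{8450}{8093} - \frac{122306}{11659} = - \frac{891303908}{94356287}$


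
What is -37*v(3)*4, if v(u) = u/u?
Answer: -148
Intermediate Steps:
v(u) = 1
-37*v(3)*4 = -37*1*4 = -37*4 = -148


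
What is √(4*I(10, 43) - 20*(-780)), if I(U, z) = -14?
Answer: 2*√3886 ≈ 124.68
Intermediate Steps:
√(4*I(10, 43) - 20*(-780)) = √(4*(-14) - 20*(-780)) = √(-56 + 15600) = √15544 = 2*√3886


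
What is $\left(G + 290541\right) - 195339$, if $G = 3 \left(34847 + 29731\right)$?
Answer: $288936$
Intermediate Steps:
$G = 193734$ ($G = 3 \cdot 64578 = 193734$)
$\left(G + 290541\right) - 195339 = \left(193734 + 290541\right) - 195339 = 484275 - 195339 = 288936$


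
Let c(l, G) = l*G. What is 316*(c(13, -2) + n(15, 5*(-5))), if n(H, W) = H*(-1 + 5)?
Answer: 10744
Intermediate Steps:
c(l, G) = G*l
n(H, W) = 4*H (n(H, W) = H*4 = 4*H)
316*(c(13, -2) + n(15, 5*(-5))) = 316*(-2*13 + 4*15) = 316*(-26 + 60) = 316*34 = 10744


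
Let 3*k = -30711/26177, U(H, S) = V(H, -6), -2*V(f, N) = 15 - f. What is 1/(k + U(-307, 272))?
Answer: -26177/4224734 ≈ -0.0061961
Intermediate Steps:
V(f, N) = -15/2 + f/2 (V(f, N) = -(15 - f)/2 = -15/2 + f/2)
U(H, S) = -15/2 + H/2
k = -10237/26177 (k = (-30711/26177)/3 = (-30711*1/26177)/3 = (1/3)*(-30711/26177) = -10237/26177 ≈ -0.39107)
1/(k + U(-307, 272)) = 1/(-10237/26177 + (-15/2 + (1/2)*(-307))) = 1/(-10237/26177 + (-15/2 - 307/2)) = 1/(-10237/26177 - 161) = 1/(-4224734/26177) = -26177/4224734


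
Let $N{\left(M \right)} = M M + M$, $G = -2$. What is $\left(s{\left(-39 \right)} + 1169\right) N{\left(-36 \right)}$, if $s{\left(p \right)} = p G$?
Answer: $1571220$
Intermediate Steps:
$N{\left(M \right)} = M + M^{2}$ ($N{\left(M \right)} = M^{2} + M = M + M^{2}$)
$s{\left(p \right)} = - 2 p$ ($s{\left(p \right)} = p \left(-2\right) = - 2 p$)
$\left(s{\left(-39 \right)} + 1169\right) N{\left(-36 \right)} = \left(\left(-2\right) \left(-39\right) + 1169\right) \left(- 36 \left(1 - 36\right)\right) = \left(78 + 1169\right) \left(\left(-36\right) \left(-35\right)\right) = 1247 \cdot 1260 = 1571220$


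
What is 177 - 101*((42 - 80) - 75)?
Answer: 11590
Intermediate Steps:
177 - 101*((42 - 80) - 75) = 177 - 101*(-38 - 75) = 177 - 101*(-113) = 177 + 11413 = 11590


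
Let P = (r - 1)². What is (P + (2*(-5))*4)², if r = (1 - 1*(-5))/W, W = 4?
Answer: 25281/16 ≈ 1580.1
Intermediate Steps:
r = 3/2 (r = (1 - 1*(-5))/4 = (1 + 5)*(¼) = 6*(¼) = 3/2 ≈ 1.5000)
P = ¼ (P = (3/2 - 1)² = (½)² = ¼ ≈ 0.25000)
(P + (2*(-5))*4)² = (¼ + (2*(-5))*4)² = (¼ - 10*4)² = (¼ - 40)² = (-159/4)² = 25281/16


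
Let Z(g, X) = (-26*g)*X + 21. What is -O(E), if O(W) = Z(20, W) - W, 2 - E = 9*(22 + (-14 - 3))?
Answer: -22424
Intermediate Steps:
Z(g, X) = 21 - 26*X*g (Z(g, X) = -26*X*g + 21 = 21 - 26*X*g)
E = -43 (E = 2 - 9*(22 + (-14 - 3)) = 2 - 9*(22 - 17) = 2 - 9*5 = 2 - 1*45 = 2 - 45 = -43)
O(W) = 21 - 521*W (O(W) = (21 - 26*W*20) - W = (21 - 520*W) - W = 21 - 521*W)
-O(E) = -(21 - 521*(-43)) = -(21 + 22403) = -1*22424 = -22424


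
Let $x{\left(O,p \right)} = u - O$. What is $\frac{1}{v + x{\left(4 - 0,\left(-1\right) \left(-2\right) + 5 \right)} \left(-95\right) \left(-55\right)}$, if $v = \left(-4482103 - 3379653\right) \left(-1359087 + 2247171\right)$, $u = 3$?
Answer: $- \frac{1}{6981899720729} \approx -1.4323 \cdot 10^{-13}$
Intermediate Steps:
$x{\left(O,p \right)} = 3 - O$
$v = -6981899715504$ ($v = \left(-7861756\right) 888084 = -6981899715504$)
$\frac{1}{v + x{\left(4 - 0,\left(-1\right) \left(-2\right) + 5 \right)} \left(-95\right) \left(-55\right)} = \frac{1}{-6981899715504 + \left(3 - \left(4 - 0\right)\right) \left(-95\right) \left(-55\right)} = \frac{1}{-6981899715504 + \left(3 - \left(4 + 0\right)\right) \left(-95\right) \left(-55\right)} = \frac{1}{-6981899715504 + \left(3 - 4\right) \left(-95\right) \left(-55\right)} = \frac{1}{-6981899715504 + \left(-1\right) \left(-95\right) \left(-55\right)} = \frac{1}{-6981899715504 + 95 \left(-55\right)} = \frac{1}{-6981899715504 - 5225} = \frac{1}{-6981899720729} = - \frac{1}{6981899720729}$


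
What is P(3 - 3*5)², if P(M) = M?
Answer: 144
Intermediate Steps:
P(3 - 3*5)² = (3 - 3*5)² = (3 - 15)² = (-12)² = 144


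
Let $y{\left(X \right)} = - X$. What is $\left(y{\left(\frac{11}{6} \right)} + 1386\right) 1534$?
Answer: $\frac{6369935}{3} \approx 2.1233 \cdot 10^{6}$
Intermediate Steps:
$\left(y{\left(\frac{11}{6} \right)} + 1386\right) 1534 = \left(- \frac{11}{6} + 1386\right) 1534 = \frac{8305}{6} \cdot 1534 = \frac{6369935}{3}$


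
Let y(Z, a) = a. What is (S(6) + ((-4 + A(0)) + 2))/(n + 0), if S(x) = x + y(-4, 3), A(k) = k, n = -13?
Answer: -7/13 ≈ -0.53846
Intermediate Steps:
S(x) = 3 + x (S(x) = x + 3 = 3 + x)
(S(6) + ((-4 + A(0)) + 2))/(n + 0) = ((3 + 6) + ((-4 + 0) + 2))/(-13 + 0) = (9 + (-4 + 2))/(-13) = -(9 - 2)/13 = -1/13*7 = -7/13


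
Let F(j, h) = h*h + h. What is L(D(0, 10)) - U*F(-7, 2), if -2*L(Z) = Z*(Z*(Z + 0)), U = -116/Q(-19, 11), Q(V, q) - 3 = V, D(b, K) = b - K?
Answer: 913/2 ≈ 456.50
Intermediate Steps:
Q(V, q) = 3 + V
F(j, h) = h + h**2 (F(j, h) = h**2 + h = h + h**2)
U = 29/4 (U = -116/(3 - 19) = -116/(-16) = -116*(-1/16) = 29/4 ≈ 7.2500)
L(Z) = -Z**3/2 (L(Z) = -Z*Z*(Z + 0)/2 = -Z*Z*Z/2 = -Z*Z**2/2 = -Z**3/2)
L(D(0, 10)) - U*F(-7, 2) = -(0 - 1*10)**3/2 - 29*2*(1 + 2)/4 = -(0 - 10)**3/2 - 29*2*3/4 = -1/2*(-10)**3 - 29*6/4 = -1/2*(-1000) - 1*87/2 = 500 - 87/2 = 913/2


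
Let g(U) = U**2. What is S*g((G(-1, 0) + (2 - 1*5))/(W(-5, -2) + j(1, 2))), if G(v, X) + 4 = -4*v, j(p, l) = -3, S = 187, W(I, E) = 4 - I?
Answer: 187/4 ≈ 46.750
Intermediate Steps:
G(v, X) = -4 - 4*v
S*g((G(-1, 0) + (2 - 1*5))/(W(-5, -2) + j(1, 2))) = 187*(((-4 - 4*(-1)) + (2 - 1*5))/((4 - 1*(-5)) - 3))**2 = 187*(((-4 + 4) + (2 - 5))/((4 + 5) - 3))**2 = 187*((0 - 3)/(9 - 3))**2 = 187*(-3/6)**2 = 187*(-3*1/6)**2 = 187*(-1/2)**2 = 187*(1/4) = 187/4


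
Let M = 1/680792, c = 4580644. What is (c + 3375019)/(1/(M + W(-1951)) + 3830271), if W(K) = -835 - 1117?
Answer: 10572328159431729/5090070047730601 ≈ 2.0770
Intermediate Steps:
W(K) = -1952
M = 1/680792 ≈ 1.4689e-6
(c + 3375019)/(1/(M + W(-1951)) + 3830271) = (4580644 + 3375019)/(1/(1/680792 - 1952) + 3830271) = 7955663/(1/(-1328905983/680792) + 3830271) = 7955663/(-680792/1328905983 + 3830271) = 7955663/(5090070047730601/1328905983) = 7955663*(1328905983/5090070047730601) = 10572328159431729/5090070047730601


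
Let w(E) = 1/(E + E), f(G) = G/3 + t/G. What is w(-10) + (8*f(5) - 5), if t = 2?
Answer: 689/60 ≈ 11.483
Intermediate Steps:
f(G) = 2/G + G/3 (f(G) = G/3 + 2/G = 2/G + G/3)
w(E) = 1/(2*E)
w(-10) + (8*f(5) - 5) = (1/2)/(-10) + (8*(2/5 + (1/3)*5) - 5) = (1/2)*(-1/10) + (8*(2*(1/5) + 5/3) - 5) = -1/20 + (8*(2/5 + 5/3) - 5) = -1/20 + (8*(31/15) - 5) = -1/20 + (248/15 - 5) = -1/20 + 173/15 = 689/60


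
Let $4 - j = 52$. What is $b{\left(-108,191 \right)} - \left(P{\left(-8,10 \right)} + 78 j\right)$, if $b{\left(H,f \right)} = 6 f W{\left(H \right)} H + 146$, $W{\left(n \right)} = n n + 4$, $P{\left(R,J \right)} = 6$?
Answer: $-1444121140$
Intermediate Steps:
$j = -48$ ($j = 4 - 52 = -48$)
$W{\left(n \right)} = 4 + n^{2}$ ($W{\left(n \right)} = n^{2} + 4 = 4 + n^{2}$)
$b{\left(H,f \right)} = 146 + 6 H f \left(4 + H^{2}\right)$ ($b{\left(H,f \right)} = 6 f \left(4 + H^{2}\right) H + 146 = 6 H f \left(4 + H^{2}\right) + 146 = 146 + 6 H f \left(4 + H^{2}\right)$)
$b{\left(-108,191 \right)} - \left(P{\left(-8,10 \right)} + 78 j\right) = \left(146 + 6 \left(-108\right) 191 \left(4 + \left(-108\right)^{2}\right)\right) - \left(6 + 78 \left(-48\right)\right) = \left(146 + 6 \left(-108\right) 191 \left(4 + 11664\right)\right) - \left(6 - 3744\right) = \left(146 + 6 \left(-108\right) 191 \cdot 11668\right) - -3738 = \left(146 - 1444125024\right) + 3738 = -1444124878 + 3738 = -1444121140$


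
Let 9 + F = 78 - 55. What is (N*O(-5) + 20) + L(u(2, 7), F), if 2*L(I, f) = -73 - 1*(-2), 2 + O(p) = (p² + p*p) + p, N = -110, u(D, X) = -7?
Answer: -9491/2 ≈ -4745.5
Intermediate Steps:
O(p) = -2 + p + 2*p² (O(p) = -2 + ((p² + p*p) + p) = -2 + ((p² + p²) + p) = -2 + (2*p² + p) = -2 + (p + 2*p²) = -2 + p + 2*p²)
F = 14 (F = -9 + (78 - 55) = -9 + 23 = 14)
L(I, f) = -71/2 (L(I, f) = (-73 - 1*(-2))/2 = (-73 + 2)/2 = (½)*(-71) = -71/2)
(N*O(-5) + 20) + L(u(2, 7), F) = (-110*(-2 - 5 + 2*(-5)²) + 20) - 71/2 = (-110*(-2 - 5 + 2*25) + 20) - 71/2 = (-110*(-2 - 5 + 50) + 20) - 71/2 = (-110*43 + 20) - 71/2 = (-4730 + 20) - 71/2 = -4710 - 71/2 = -9491/2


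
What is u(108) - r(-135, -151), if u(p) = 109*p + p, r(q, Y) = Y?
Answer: 12031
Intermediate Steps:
u(p) = 110*p
u(108) - r(-135, -151) = 110*108 - 1*(-151) = 11880 + 151 = 12031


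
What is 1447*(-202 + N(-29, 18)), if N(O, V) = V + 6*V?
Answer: -109972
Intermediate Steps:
N(O, V) = 7*V
1447*(-202 + N(-29, 18)) = 1447*(-202 + 7*18) = 1447*(-202 + 126) = 1447*(-76) = -109972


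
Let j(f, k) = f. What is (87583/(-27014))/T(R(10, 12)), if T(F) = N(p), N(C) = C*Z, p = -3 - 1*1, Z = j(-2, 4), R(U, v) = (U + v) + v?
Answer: -87583/216112 ≈ -0.40527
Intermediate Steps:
R(U, v) = U + 2*v
Z = -2
p = -4 (p = -3 - 1 = -4)
N(C) = -2*C (N(C) = C*(-2) = -2*C)
T(F) = 8 (T(F) = -2*(-4) = 8)
(87583/(-27014))/T(R(10, 12)) = (87583/(-27014))/8 = (87583*(-1/27014))*(1/8) = -87583/27014*1/8 = -87583/216112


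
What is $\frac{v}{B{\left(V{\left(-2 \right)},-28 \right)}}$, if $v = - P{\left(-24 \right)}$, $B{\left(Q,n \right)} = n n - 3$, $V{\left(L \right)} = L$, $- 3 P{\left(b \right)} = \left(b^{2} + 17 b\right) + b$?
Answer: $\frac{48}{781} \approx 0.06146$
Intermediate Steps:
$P{\left(b \right)} = - 6 b - \frac{b^{2}}{3}$ ($P{\left(b \right)} = - \frac{\left(b^{2} + 17 b\right) + b}{3} = - \frac{b^{2} + 18 b}{3} = - 6 b - \frac{b^{2}}{3}$)
$B{\left(Q,n \right)} = -3 + n^{2}$ ($B{\left(Q,n \right)} = n^{2} - 3 = -3 + n^{2}$)
$v = 48$ ($v = - \frac{\left(-1\right) \left(-24\right) \left(18 - 24\right)}{3} = - \frac{\left(-1\right) \left(-24\right) \left(-6\right)}{3} = \left(-1\right) \left(-48\right) = 48$)
$\frac{v}{B{\left(V{\left(-2 \right)},-28 \right)}} = \frac{48}{-3 + \left(-28\right)^{2}} = \frac{48}{-3 + 784} = \frac{48}{781}$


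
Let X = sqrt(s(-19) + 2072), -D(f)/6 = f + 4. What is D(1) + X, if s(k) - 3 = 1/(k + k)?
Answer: -30 + 3*sqrt(332918)/38 ≈ 15.552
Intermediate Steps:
s(k) = 3 + 1/(2*k) (s(k) = 3 + 1/(k + k) = 3 + 1/(2*k))
D(f) = -24 - 6*f (D(f) = -6*(f + 4) = -6*(4 + f) = -24 - 6*f)
X = 3*sqrt(332918)/38 (X = sqrt((3 + (1/2)/(-19)) + 2072) = sqrt((3 + (1/2)*(-1/19)) + 2072) = sqrt((3 - 1/38) + 2072) = sqrt(113/38 + 2072) = sqrt(78849/38) = 3*sqrt(332918)/38 ≈ 45.552)
D(1) + X = (-24 - 6*1) + 3*sqrt(332918)/38 = (-24 - 6) + 3*sqrt(332918)/38 = -30 + 3*sqrt(332918)/38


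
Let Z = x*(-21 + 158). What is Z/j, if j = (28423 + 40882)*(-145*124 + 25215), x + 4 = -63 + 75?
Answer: 1096/501421675 ≈ 2.1858e-6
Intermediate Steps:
x = 8 (x = -4 + (-63 + 75) = -4 + 12 = 8)
j = 501421675 (j = 69305*(-17980 + 25215) = 69305*7235 = 501421675)
Z = 1096 (Z = 8*(-21 + 158) = 8*137 = 1096)
Z/j = 1096/501421675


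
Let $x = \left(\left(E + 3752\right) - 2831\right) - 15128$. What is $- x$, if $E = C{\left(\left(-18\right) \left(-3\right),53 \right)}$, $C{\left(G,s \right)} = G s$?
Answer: $11345$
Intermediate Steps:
$E = 2862$ ($E = \left(-18\right) \left(-3\right) 53 = 54 \cdot 53 = 2862$)
$x = -11345$ ($x = \left(\left(2862 + 3752\right) - 2831\right) - 15128 = \left(6614 - 2831\right) - 15128 = 3783 - 15128 = -11345$)
$- x = \left(-1\right) \left(-11345\right) = 11345$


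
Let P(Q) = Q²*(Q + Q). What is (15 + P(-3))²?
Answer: 1521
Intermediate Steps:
P(Q) = 2*Q³ (P(Q) = Q²*(2*Q) = 2*Q³)
(15 + P(-3))² = (15 + 2*(-3)³)² = (15 + 2*(-27))² = (15 - 54)² = (-39)² = 1521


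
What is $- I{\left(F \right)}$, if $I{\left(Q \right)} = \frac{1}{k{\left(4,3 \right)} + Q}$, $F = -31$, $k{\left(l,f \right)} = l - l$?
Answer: $\frac{1}{31} \approx 0.032258$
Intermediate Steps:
$k{\left(l,f \right)} = 0$
$I{\left(Q \right)} = \frac{1}{Q}$ ($I{\left(Q \right)} = \frac{1}{0 + Q} = \frac{1}{Q}$)
$- I{\left(F \right)} = - \frac{1}{-31} = \left(-1\right) \left(- \frac{1}{31}\right) = \frac{1}{31}$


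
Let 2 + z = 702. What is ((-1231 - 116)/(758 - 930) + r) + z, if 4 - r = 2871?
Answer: -371377/172 ≈ -2159.2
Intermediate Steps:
r = -2867 (r = 4 - 1*2871 = 4 - 2871 = -2867)
z = 700 (z = -2 + 702 = 700)
((-1231 - 116)/(758 - 930) + r) + z = ((-1231 - 116)/(758 - 930) - 2867) + 700 = (-1347/(-172) - 2867) + 700 = (-1347*(-1/172) - 2867) + 700 = (1347/172 - 2867) + 700 = -491777/172 + 700 = -371377/172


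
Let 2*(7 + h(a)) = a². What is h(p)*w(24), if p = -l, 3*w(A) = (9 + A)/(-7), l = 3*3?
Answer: -737/14 ≈ -52.643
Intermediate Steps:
l = 9
w(A) = -3/7 - A/21 (w(A) = ((9 + A)/(-7))/3 = ((9 + A)*(-⅐))/3 = (-9/7 - A/7)/3 = -3/7 - A/21)
p = -9 (p = -1*9 = -9)
h(a) = -7 + a²/2
h(p)*w(24) = (-7 + (½)*(-9)²)*(-3/7 - 1/21*24) = (-7 + (½)*81)*(-3/7 - 8/7) = (-7 + 81/2)*(-11/7) = (67/2)*(-11/7) = -737/14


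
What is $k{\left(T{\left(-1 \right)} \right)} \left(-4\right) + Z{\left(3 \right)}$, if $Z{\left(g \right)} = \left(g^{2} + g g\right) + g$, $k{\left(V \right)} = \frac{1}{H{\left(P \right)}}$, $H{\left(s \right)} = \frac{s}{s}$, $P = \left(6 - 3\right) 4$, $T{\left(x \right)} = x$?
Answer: $17$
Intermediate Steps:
$P = 12$ ($P = 3 \cdot 4 = 12$)
$H{\left(s \right)} = 1$
$k{\left(V \right)} = 1$ ($k{\left(V \right)} = 1^{-1} = 1$)
$Z{\left(g \right)} = g + 2 g^{2}$ ($Z{\left(g \right)} = \left(g^{2} + g^{2}\right) + g = 2 g^{2} + g = g + 2 g^{2}$)
$k{\left(T{\left(-1 \right)} \right)} \left(-4\right) + Z{\left(3 \right)} = 1 \left(-4\right) + 3 \left(1 + 2 \cdot 3\right) = -4 + 3 \left(1 + 6\right) = -4 + 3 \cdot 7 = -4 + 21 = 17$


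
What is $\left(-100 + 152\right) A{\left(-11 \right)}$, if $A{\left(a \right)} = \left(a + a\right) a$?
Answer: $12584$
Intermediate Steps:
$A{\left(a \right)} = 2 a^{2}$ ($A{\left(a \right)} = 2 a a = 2 a^{2}$)
$\left(-100 + 152\right) A{\left(-11 \right)} = \left(-100 + 152\right) 2 \left(-11\right)^{2} = 52 \cdot 2 \cdot 121 = 52 \cdot 242 = 12584$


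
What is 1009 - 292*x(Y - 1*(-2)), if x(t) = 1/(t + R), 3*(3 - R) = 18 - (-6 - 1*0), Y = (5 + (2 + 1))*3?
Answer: 20897/21 ≈ 995.10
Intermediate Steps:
Y = 24 (Y = (5 + 3)*3 = 8*3 = 24)
R = -5 (R = 3 - (18 - (-6 - 1*0))/3 = 3 - (18 - (-6 + 0))/3 = 3 - (18 - 1*(-6))/3 = 3 - (18 + 6)/3 = 3 - 1/3*24 = 3 - 8 = -5)
x(t) = 1/(-5 + t) (x(t) = 1/(t - 5) = 1/(-5 + t))
1009 - 292*x(Y - 1*(-2)) = 1009 - 292/(-5 + (24 - 1*(-2))) = 1009 - 292/(-5 + (24 + 2)) = 1009 - 292/(-5 + 26) = 1009 - 292/21 = 20897/21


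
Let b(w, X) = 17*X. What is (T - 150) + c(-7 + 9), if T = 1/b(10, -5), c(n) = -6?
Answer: -13261/85 ≈ -156.01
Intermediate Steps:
T = -1/85 (T = 1/(17*(-5)) = 1/(-85) = -1/85 ≈ -0.011765)
(T - 150) + c(-7 + 9) = (-1/85 - 150) - 6 = -12751/85 - 6 = -13261/85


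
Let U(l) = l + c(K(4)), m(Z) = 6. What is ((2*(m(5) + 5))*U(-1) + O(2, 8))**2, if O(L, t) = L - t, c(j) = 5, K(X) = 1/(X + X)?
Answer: 6724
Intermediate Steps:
K(X) = 1/(2*X)
U(l) = 5 + l (U(l) = l + 5 = 5 + l)
((2*(m(5) + 5))*U(-1) + O(2, 8))**2 = ((2*(6 + 5))*(5 - 1) + (2 - 1*8))**2 = ((2*11)*4 + (2 - 8))**2 = (22*4 - 6)**2 = (88 - 6)**2 = 82**2 = 6724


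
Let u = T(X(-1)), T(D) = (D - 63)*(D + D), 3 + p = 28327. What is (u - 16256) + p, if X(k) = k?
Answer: 12196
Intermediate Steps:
p = 28324 (p = -3 + 28327 = 28324)
T(D) = 2*D*(-63 + D) (T(D) = (-63 + D)*(2*D) = 2*D*(-63 + D))
u = 128 (u = 2*(-1)*(-63 - 1) = 2*(-1)*(-64) = 128)
(u - 16256) + p = (128 - 16256) + 28324 = -16128 + 28324 = 12196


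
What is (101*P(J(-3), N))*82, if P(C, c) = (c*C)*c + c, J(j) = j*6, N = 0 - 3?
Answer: -1366530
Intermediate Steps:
N = -3
J(j) = 6*j
P(C, c) = c + C*c² (P(C, c) = (C*c)*c + c = C*c² + c = c + C*c²)
(101*P(J(-3), N))*82 = (101*(-3*(1 + (6*(-3))*(-3))))*82 = (101*(-3*(1 - 18*(-3))))*82 = (101*(-3*(1 + 54)))*82 = (101*(-3*55))*82 = (101*(-165))*82 = -16665*82 = -1366530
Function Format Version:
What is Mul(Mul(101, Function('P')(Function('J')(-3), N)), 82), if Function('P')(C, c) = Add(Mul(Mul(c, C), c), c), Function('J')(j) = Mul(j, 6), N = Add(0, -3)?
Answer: -1366530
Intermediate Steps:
N = -3
Function('J')(j) = Mul(6, j)
Function('P')(C, c) = Add(c, Mul(C, Pow(c, 2))) (Function('P')(C, c) = Add(Mul(Mul(C, c), c), c) = Add(Mul(C, Pow(c, 2)), c) = Add(c, Mul(C, Pow(c, 2))))
Mul(Mul(101, Function('P')(Function('J')(-3), N)), 82) = Mul(Mul(101, Mul(-3, Add(1, Mul(Mul(6, -3), -3)))), 82) = Mul(Mul(101, Mul(-3, Add(1, Mul(-18, -3)))), 82) = Mul(Mul(101, Mul(-3, Add(1, 54))), 82) = Mul(Mul(101, Mul(-3, 55)), 82) = Mul(Mul(101, -165), 82) = Mul(-16665, 82) = -1366530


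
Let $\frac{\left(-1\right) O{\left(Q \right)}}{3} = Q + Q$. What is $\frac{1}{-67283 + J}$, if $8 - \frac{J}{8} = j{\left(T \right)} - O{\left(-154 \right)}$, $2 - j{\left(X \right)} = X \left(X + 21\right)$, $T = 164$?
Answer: $\frac{1}{182877} \approx 5.4682 \cdot 10^{-6}$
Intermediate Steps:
$O{\left(Q \right)} = - 6 Q$ ($O{\left(Q \right)} = - 3 \left(Q + Q\right) = - 3 \cdot 2 Q = - 6 Q$)
$j{\left(X \right)} = 2 - X \left(21 + X\right)$ ($j{\left(X \right)} = 2 - X \left(X + 21\right) = 2 - X \left(21 + X\right)$)
$J = 250160$ ($J = 64 - 8 \left(\left(2 - 164^{2} - 3444\right) - \left(-6\right) \left(-154\right)\right) = 64 - 8 \left(\left(2 - 26896 - 3444\right) - 924\right) = 64 - 8 \left(-30338 - 924\right) = 64 - -250096 = 64 + 250096 = 250160$)
$\frac{1}{-67283 + J} = \frac{1}{-67283 + 250160} = \frac{1}{182877}$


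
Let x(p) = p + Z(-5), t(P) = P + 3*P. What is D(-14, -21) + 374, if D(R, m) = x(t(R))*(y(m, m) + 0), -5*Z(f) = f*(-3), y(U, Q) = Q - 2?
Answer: 1731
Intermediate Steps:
t(P) = 4*P
y(U, Q) = -2 + Q
Z(f) = 3*f/5 (Z(f) = -f*(-3)/5 = -(-3)*f/5 = 3*f/5)
x(p) = -3 + p (x(p) = p + (⅗)*(-5) = p - 3 = -3 + p)
D(R, m) = (-3 + 4*R)*(-2 + m) (D(R, m) = (-3 + 4*R)*((-2 + m) + 0) = (-3 + 4*R)*(-2 + m))
D(-14, -21) + 374 = (-3 + 4*(-14))*(-2 - 21) + 374 = (-3 - 56)*(-23) + 374 = -59*(-23) + 374 = 1357 + 374 = 1731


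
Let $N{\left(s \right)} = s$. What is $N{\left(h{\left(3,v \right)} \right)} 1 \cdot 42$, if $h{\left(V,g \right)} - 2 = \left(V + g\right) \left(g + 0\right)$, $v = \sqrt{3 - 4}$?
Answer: $42 + 126 i \approx 42.0 + 126.0 i$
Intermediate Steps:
$v = i$ ($v = \sqrt{3 - 4} = \sqrt{-1} = i \approx 1.0 i$)
$h{\left(V,g \right)} = 2 + g \left(V + g\right)$ ($h{\left(V,g \right)} = 2 + \left(V + g\right) \left(g + 0\right) = 2 + \left(V + g\right) g = 2 + g \left(V + g\right)$)
$N{\left(h{\left(3,v \right)} \right)} 1 \cdot 42 = \left(2 + i^{2} + 3 i\right) 1 \cdot 42 = \left(2 - 1 + 3 i\right) 1 \cdot 42 = \left(1 + 3 i\right) 1 \cdot 42 = \left(1 + 3 i\right) 42 = 42 + 126 i$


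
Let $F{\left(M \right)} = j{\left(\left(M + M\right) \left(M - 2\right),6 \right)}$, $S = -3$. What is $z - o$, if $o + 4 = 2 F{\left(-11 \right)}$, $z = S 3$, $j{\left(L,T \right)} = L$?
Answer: $-577$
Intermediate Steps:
$F{\left(M \right)} = 2 M \left(-2 + M\right)$ ($F{\left(M \right)} = \left(M + M\right) \left(M - 2\right) = 2 M \left(-2 + M\right)$)
$z = -9$ ($z = \left(-3\right) 3 = -9$)
$o = 568$ ($o = -4 + 2 \cdot 2 \left(-11\right) \left(-2 - 11\right) = -4 + 2 \cdot 2 \left(-11\right) \left(-13\right) = -4 + 2 \cdot 286 = -4 + 572 = 568$)
$z - o = -9 - 568 = -577$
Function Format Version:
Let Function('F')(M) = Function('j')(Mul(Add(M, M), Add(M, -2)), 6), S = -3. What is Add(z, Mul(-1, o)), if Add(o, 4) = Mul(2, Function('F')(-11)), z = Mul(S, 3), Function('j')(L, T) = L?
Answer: -577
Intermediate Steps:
Function('F')(M) = Mul(2, M, Add(-2, M)) (Function('F')(M) = Mul(Add(M, M), Add(M, -2)) = Mul(Mul(2, M), Add(-2, M)) = Mul(2, M, Add(-2, M)))
z = -9 (z = Mul(-3, 3) = -9)
o = 568 (o = Add(-4, Mul(2, Mul(2, -11, Add(-2, -11)))) = Add(-4, Mul(2, Mul(2, -11, -13))) = Add(-4, Mul(2, 286)) = Add(-4, 572) = 568)
Add(z, Mul(-1, o)) = Add(-9, Mul(-1, 568)) = Add(-9, -568) = -577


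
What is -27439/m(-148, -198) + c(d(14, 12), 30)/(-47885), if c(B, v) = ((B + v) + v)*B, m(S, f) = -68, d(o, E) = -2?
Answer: 1313924403/3256180 ≈ 403.52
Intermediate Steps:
c(B, v) = B*(B + 2*v) (c(B, v) = (B + 2*v)*B = B*(B + 2*v))
-27439/m(-148, -198) + c(d(14, 12), 30)/(-47885) = -27439/(-68) - 2*(-2 + 2*30)/(-47885) = -27439*(-1/68) - 2*(-2 + 60)*(-1/47885) = 27439/68 - 2*58*(-1/47885) = 27439/68 - 116*(-1/47885) = 27439/68 + 116/47885 = 1313924403/3256180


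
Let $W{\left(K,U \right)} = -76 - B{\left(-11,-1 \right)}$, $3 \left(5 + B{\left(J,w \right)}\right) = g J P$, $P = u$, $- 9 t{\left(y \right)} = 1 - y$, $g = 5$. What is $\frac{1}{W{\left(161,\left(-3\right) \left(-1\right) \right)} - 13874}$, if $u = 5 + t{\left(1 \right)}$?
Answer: $- \frac{3}{41560} \approx -7.2185 \cdot 10^{-5}$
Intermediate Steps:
$t{\left(y \right)} = - \frac{1}{9} + \frac{y}{9}$ ($t{\left(y \right)} = - \frac{1 - y}{9} = - \frac{1}{9} + \frac{y}{9}$)
$u = 5$ ($u = 5 + \left(- \frac{1}{9} + \frac{1}{9} \cdot 1\right) = 5 + \left(- \frac{1}{9} + \frac{1}{9}\right) = 5 + 0 = 5$)
$P = 5$
$B{\left(J,w \right)} = -5 + \frac{25 J}{3}$ ($B{\left(J,w \right)} = -5 + \frac{5 J 5}{3} = -5 + \frac{25 J}{3}$)
$W{\left(K,U \right)} = \frac{62}{3}$ ($W{\left(K,U \right)} = -76 - \left(-5 + \frac{25}{3} \left(-11\right)\right) = -76 - \left(-5 - \frac{275}{3}\right) = -76 - - \frac{290}{3} = -76 + \frac{290}{3} = \frac{62}{3}$)
$\frac{1}{W{\left(161,\left(-3\right) \left(-1\right) \right)} - 13874} = \frac{1}{\frac{62}{3} - 13874} = \frac{1}{- \frac{41560}{3}} = - \frac{3}{41560}$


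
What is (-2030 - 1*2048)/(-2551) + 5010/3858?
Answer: 4752239/1640293 ≈ 2.8972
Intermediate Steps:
(-2030 - 1*2048)/(-2551) + 5010/3858 = (-2030 - 2048)*(-1/2551) + 5010*(1/3858) = -4078*(-1/2551) + 835/643 = 4078/2551 + 835/643 = 4752239/1640293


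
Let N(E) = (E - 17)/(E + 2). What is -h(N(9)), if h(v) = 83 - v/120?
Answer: -13696/165 ≈ -83.006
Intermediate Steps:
N(E) = (-17 + E)/(2 + E)
h(v) = 83 - v/120
-h(N(9)) = -(83 - (-17 + 9)/(120*(2 + 9))) = -(83 - (-8)/(120*11)) = -(83 - (-8)/1320) = -(83 - 1/120*(-8/11)) = -(83 + 1/165) = -1*13696/165 = -13696/165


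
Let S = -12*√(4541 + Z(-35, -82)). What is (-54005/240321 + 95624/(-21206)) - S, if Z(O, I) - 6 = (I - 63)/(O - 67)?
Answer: -12062842667/2548123563 + 2*√47321778/17 ≈ 804.57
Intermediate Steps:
Z(O, I) = 6 + (-63 + I)/(-67 + O) (Z(O, I) = 6 + (I - 63)/(O - 67) = 6 + (-63 + I)/(-67 + O))
S = -2*√47321778/17 (S = -12*√(4541 + (-465 - 82 + 6*(-35))/(-67 - 35)) = -12*√(4541 + (-465 - 82 - 210)/(-102)) = -12*√(4541 - 1/102*(-757)) = -12*√(4541 + 757/102) = -2*√47321778/17 ≈ -809.30)
(-54005/240321 + 95624/(-21206)) - S = (-54005/240321 + 95624/(-21206)) - (-2)*√47321778/17 = (-54005*1/240321 + 95624*(-1/21206)) + 2*√47321778/17 = (-54005/240321 - 47812/10603) + 2*√47321778/17 = -12062842667/2548123563 + 2*√47321778/17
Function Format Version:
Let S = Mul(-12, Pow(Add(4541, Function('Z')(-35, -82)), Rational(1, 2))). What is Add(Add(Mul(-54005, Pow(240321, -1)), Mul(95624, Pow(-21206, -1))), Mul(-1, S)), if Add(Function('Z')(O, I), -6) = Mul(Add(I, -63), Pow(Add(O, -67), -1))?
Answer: Add(Rational(-12062842667, 2548123563), Mul(Rational(2, 17), Pow(47321778, Rational(1, 2)))) ≈ 804.57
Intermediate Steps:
Function('Z')(O, I) = Add(6, Mul(Pow(Add(-67, O), -1), Add(-63, I))) (Function('Z')(O, I) = Add(6, Mul(Add(I, -63), Pow(Add(O, -67), -1))) = Add(6, Mul(Add(-63, I), Pow(Add(-67, O), -1))) = Add(6, Mul(Pow(Add(-67, O), -1), Add(-63, I))))
S = Mul(Rational(-2, 17), Pow(47321778, Rational(1, 2))) (S = Mul(-12, Pow(Add(4541, Mul(Pow(Add(-67, -35), -1), Add(-465, -82, Mul(6, -35)))), Rational(1, 2))) = Mul(-12, Pow(Add(4541, Mul(Pow(-102, -1), Add(-465, -82, -210))), Rational(1, 2))) = Mul(-12, Pow(Add(4541, Mul(Rational(-1, 102), -757)), Rational(1, 2))) = Mul(-12, Pow(Add(4541, Rational(757, 102)), Rational(1, 2))) = Mul(-12, Pow(Rational(463939, 102), Rational(1, 2))) = Mul(-12, Mul(Rational(1, 102), Pow(47321778, Rational(1, 2)))) = Mul(Rational(-2, 17), Pow(47321778, Rational(1, 2))) ≈ -809.30)
Add(Add(Mul(-54005, Pow(240321, -1)), Mul(95624, Pow(-21206, -1))), Mul(-1, S)) = Add(Add(Mul(-54005, Pow(240321, -1)), Mul(95624, Pow(-21206, -1))), Mul(-1, Mul(Rational(-2, 17), Pow(47321778, Rational(1, 2))))) = Add(Add(Mul(-54005, Rational(1, 240321)), Mul(95624, Rational(-1, 21206))), Mul(Rational(2, 17), Pow(47321778, Rational(1, 2)))) = Add(Add(Rational(-54005, 240321), Rational(-47812, 10603)), Mul(Rational(2, 17), Pow(47321778, Rational(1, 2)))) = Add(Rational(-12062842667, 2548123563), Mul(Rational(2, 17), Pow(47321778, Rational(1, 2))))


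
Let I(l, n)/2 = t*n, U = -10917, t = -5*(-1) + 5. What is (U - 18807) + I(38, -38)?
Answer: -30484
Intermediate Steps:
t = 10 (t = 5 + 5 = 10)
I(l, n) = 20*n (I(l, n) = 2*(10*n) = 20*n)
(U - 18807) + I(38, -38) = (-10917 - 18807) + 20*(-38) = -29724 - 760 = -30484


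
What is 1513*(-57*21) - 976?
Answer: -1812037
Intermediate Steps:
1513*(-57*21) - 976 = 1513*(-1197) - 976 = -1811061 - 976 = -1812037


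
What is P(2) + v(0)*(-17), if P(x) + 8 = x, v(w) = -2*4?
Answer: 130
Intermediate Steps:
v(w) = -8
P(x) = -8 + x
P(2) + v(0)*(-17) = (-8 + 2) - 8*(-17) = -6 + 136 = 130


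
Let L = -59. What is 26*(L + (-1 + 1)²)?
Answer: -1534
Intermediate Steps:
26*(L + (-1 + 1)²) = 26*(-59 + (-1 + 1)²) = 26*(-59 + 0²) = 26*(-59 + 0) = 26*(-59) = -1534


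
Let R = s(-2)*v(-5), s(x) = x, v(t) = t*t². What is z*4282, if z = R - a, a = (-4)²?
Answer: 1001988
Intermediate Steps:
v(t) = t³
R = 250 (R = -2*(-5)³ = -2*(-125) = 250)
a = 16
z = 234 (z = 250 - 1*16 = 250 - 16 = 234)
z*4282 = 234*4282 = 1001988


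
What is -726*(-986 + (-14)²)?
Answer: 573540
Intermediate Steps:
-726*(-986 + (-14)²) = -726*(-986 + 196) = -726*(-790) = 573540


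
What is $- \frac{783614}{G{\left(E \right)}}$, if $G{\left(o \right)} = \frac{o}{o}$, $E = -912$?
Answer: $-783614$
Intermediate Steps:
$G{\left(o \right)} = 1$
$- \frac{783614}{G{\left(E \right)}} = - \frac{783614}{1} = \left(-783614\right) 1 = -783614$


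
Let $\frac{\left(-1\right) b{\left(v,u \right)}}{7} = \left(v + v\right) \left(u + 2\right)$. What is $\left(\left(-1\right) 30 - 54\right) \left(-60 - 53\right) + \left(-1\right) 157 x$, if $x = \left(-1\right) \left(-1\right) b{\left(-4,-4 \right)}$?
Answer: $27076$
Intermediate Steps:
$b{\left(v,u \right)} = - 14 v \left(2 + u\right)$ ($b{\left(v,u \right)} = - 7 \left(v + v\right) \left(u + 2\right) = - 7 \cdot 2 v \left(2 + u\right) = - 14 v \left(2 + u\right)$)
$x = -112$ ($x = \left(-1\right) \left(-1\right) \left(\left(-14\right) \left(-4\right) \left(2 - 4\right)\right) = 1 \left(\left(-14\right) \left(-4\right) \left(-2\right)\right) = 1 \left(-112\right) = -112$)
$\left(\left(-1\right) 30 - 54\right) \left(-60 - 53\right) + \left(-1\right) 157 x = \left(\left(-1\right) 30 - 54\right) \left(-60 - 53\right) + \left(-1\right) 157 \left(-112\right) = \left(-30 - 54\right) \left(-113\right) - -17584 = \left(-84\right) \left(-113\right) + 17584 = 9492 + 17584 = 27076$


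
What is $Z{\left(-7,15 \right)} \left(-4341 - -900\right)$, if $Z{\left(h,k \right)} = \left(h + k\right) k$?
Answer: $-412920$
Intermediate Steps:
$Z{\left(h,k \right)} = k \left(h + k\right)$
$Z{\left(-7,15 \right)} \left(-4341 - -900\right) = 15 \left(-7 + 15\right) \left(-4341 - -900\right) = 15 \cdot 8 \left(-4341 + 900\right) = 120 \left(-3441\right) = -412920$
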